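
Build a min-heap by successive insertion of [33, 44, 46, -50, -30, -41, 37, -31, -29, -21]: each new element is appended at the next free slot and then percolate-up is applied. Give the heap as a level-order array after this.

Insert 33:
  append 33 at index 0 → [33] (no swap needed)
Insert 44:
  append 44 at index 1 → [33, 44] (no swap needed)
Insert 46:
  append 46 at index 2 → [33, 44, 46] (no swap needed)
Insert -50:
  append -50 at index 3 → [33, 44, 46, -50]
  -50 < parent 44 at index 1, swap → [33, -50, 46, 44]
  -50 < parent 33 at index 0, swap → [-50, 33, 46, 44]
Insert -30:
  append -30 at index 4 → [-50, 33, 46, 44, -30]
  -30 < parent 33 at index 1, swap → [-50, -30, 46, 44, 33]
Insert -41:
  append -41 at index 5 → [-50, -30, 46, 44, 33, -41]
  -41 < parent 46 at index 2, swap → [-50, -30, -41, 44, 33, 46]
Insert 37:
  append 37 at index 6 → [-50, -30, -41, 44, 33, 46, 37] (no swap needed)
Insert -31:
  append -31 at index 7 → [-50, -30, -41, 44, 33, 46, 37, -31]
  -31 < parent 44 at index 3, swap → [-50, -30, -41, -31, 33, 46, 37, 44]
  -31 < parent -30 at index 1, swap → [-50, -31, -41, -30, 33, 46, 37, 44]
Insert -29:
  append -29 at index 8 → [-50, -31, -41, -30, 33, 46, 37, 44, -29] (no swap needed)
Insert -21:
  append -21 at index 9 → [-50, -31, -41, -30, 33, 46, 37, 44, -29, -21]
  -21 < parent 33 at index 4, swap → [-50, -31, -41, -30, -21, 46, 37, 44, -29, 33]

[-50, -31, -41, -30, -21, 46, 37, 44, -29, 33]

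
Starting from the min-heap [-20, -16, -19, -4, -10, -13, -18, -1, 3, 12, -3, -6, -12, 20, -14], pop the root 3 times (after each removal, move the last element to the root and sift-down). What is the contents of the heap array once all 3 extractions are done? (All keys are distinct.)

extract-min #1 returns -20:
  remove root -20; move last element -14 to root → [-14, -16, -19, -4, -10, -13, -18, -1, 3, 12, -3, -6, -12, 20]
  -14 vs smaller child -19 at index 2, swap → [-19, -16, -14, -4, -10, -13, -18, -1, 3, 12, -3, -6, -12, 20]
  -14 vs smaller child -18 at index 6, swap → [-19, -16, -18, -4, -10, -13, -14, -1, 3, 12, -3, -6, -12, 20]
extract-min #2 returns -19:
  remove root -19; move last element 20 to root → [20, -16, -18, -4, -10, -13, -14, -1, 3, 12, -3, -6, -12]
  20 vs smaller child -18 at index 2, swap → [-18, -16, 20, -4, -10, -13, -14, -1, 3, 12, -3, -6, -12]
  20 vs smaller child -14 at index 6, swap → [-18, -16, -14, -4, -10, -13, 20, -1, 3, 12, -3, -6, -12]
extract-min #3 returns -18:
  remove root -18; move last element -12 to root → [-12, -16, -14, -4, -10, -13, 20, -1, 3, 12, -3, -6]
  -12 vs smaller child -16 at index 1, swap → [-16, -12, -14, -4, -10, -13, 20, -1, 3, 12, -3, -6]

[-16, -12, -14, -4, -10, -13, 20, -1, 3, 12, -3, -6]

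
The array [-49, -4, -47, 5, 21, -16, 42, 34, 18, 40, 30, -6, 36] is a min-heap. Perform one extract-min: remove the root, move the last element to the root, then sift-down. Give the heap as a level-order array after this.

remove root -49; move last element 36 to root → [36, -4, -47, 5, 21, -16, 42, 34, 18, 40, 30, -6]
36 vs smaller child -47 at index 2, swap → [-47, -4, 36, 5, 21, -16, 42, 34, 18, 40, 30, -6]
36 vs smaller child -16 at index 5, swap → [-47, -4, -16, 5, 21, 36, 42, 34, 18, 40, 30, -6]
36 vs only child -6 at index 11, swap → [-47, -4, -16, 5, 21, -6, 42, 34, 18, 40, 30, 36]

[-47, -4, -16, 5, 21, -6, 42, 34, 18, 40, 30, 36]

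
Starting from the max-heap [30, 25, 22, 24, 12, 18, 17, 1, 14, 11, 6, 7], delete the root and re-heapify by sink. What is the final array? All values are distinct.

remove root 30; move last element 7 to root → [7, 25, 22, 24, 12, 18, 17, 1, 14, 11, 6]
7 vs larger child 25 at index 1, swap → [25, 7, 22, 24, 12, 18, 17, 1, 14, 11, 6]
7 vs larger child 24 at index 3, swap → [25, 24, 22, 7, 12, 18, 17, 1, 14, 11, 6]
7 vs larger child 14 at index 8, swap → [25, 24, 22, 14, 12, 18, 17, 1, 7, 11, 6]

[25, 24, 22, 14, 12, 18, 17, 1, 7, 11, 6]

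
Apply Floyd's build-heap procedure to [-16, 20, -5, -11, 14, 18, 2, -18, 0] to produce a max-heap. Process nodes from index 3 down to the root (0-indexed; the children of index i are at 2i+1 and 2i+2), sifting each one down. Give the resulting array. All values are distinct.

[20, 14, 18, 0, -16, -5, 2, -18, -11]

sift down from index 3:
  -11 vs larger child 0 at index 8, swap → [-16, 20, -5, 0, 14, 18, 2, -18, -11]
sift down from index 2:
  -5 vs larger child 18 at index 5, swap → [-16, 20, 18, 0, 14, -5, 2, -18, -11]
sift down from index 1: already satisfies heap property
sift down from index 0:
  -16 vs larger child 20 at index 1, swap → [20, -16, 18, 0, 14, -5, 2, -18, -11]
  -16 vs larger child 14 at index 4, swap → [20, 14, 18, 0, -16, -5, 2, -18, -11]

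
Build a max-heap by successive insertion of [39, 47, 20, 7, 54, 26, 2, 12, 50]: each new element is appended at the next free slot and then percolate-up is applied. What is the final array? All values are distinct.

[54, 50, 26, 47, 39, 20, 2, 7, 12]

Insert 39:
  append 39 at index 0 → [39] (no swap needed)
Insert 47:
  append 47 at index 1 → [39, 47]
  47 > parent 39 at index 0, swap → [47, 39]
Insert 20:
  append 20 at index 2 → [47, 39, 20] (no swap needed)
Insert 7:
  append 7 at index 3 → [47, 39, 20, 7] (no swap needed)
Insert 54:
  append 54 at index 4 → [47, 39, 20, 7, 54]
  54 > parent 39 at index 1, swap → [47, 54, 20, 7, 39]
  54 > parent 47 at index 0, swap → [54, 47, 20, 7, 39]
Insert 26:
  append 26 at index 5 → [54, 47, 20, 7, 39, 26]
  26 > parent 20 at index 2, swap → [54, 47, 26, 7, 39, 20]
Insert 2:
  append 2 at index 6 → [54, 47, 26, 7, 39, 20, 2] (no swap needed)
Insert 12:
  append 12 at index 7 → [54, 47, 26, 7, 39, 20, 2, 12]
  12 > parent 7 at index 3, swap → [54, 47, 26, 12, 39, 20, 2, 7]
Insert 50:
  append 50 at index 8 → [54, 47, 26, 12, 39, 20, 2, 7, 50]
  50 > parent 12 at index 3, swap → [54, 47, 26, 50, 39, 20, 2, 7, 12]
  50 > parent 47 at index 1, swap → [54, 50, 26, 47, 39, 20, 2, 7, 12]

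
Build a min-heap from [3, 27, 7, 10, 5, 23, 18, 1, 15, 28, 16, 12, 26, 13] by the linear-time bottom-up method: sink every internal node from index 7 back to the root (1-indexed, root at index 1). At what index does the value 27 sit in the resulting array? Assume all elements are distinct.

8

sift down from index 7:
  18 vs only child 13 at index 14, swap → [3, 27, 7, 10, 5, 23, 13, 1, 15, 28, 16, 12, 26, 18]
sift down from index 6:
  23 vs smaller child 12 at index 12, swap → [3, 27, 7, 10, 5, 12, 13, 1, 15, 28, 16, 23, 26, 18]
sift down from index 5: already satisfies heap property
sift down from index 4:
  10 vs smaller child 1 at index 8, swap → [3, 27, 7, 1, 5, 12, 13, 10, 15, 28, 16, 23, 26, 18]
sift down from index 3: already satisfies heap property
sift down from index 2:
  27 vs smaller child 1 at index 4, swap → [3, 1, 7, 27, 5, 12, 13, 10, 15, 28, 16, 23, 26, 18]
  27 vs smaller child 10 at index 8, swap → [3, 1, 7, 10, 5, 12, 13, 27, 15, 28, 16, 23, 26, 18]
sift down from index 1:
  3 vs smaller child 1 at index 2, swap → [1, 3, 7, 10, 5, 12, 13, 27, 15, 28, 16, 23, 26, 18]
resulting array: [1, 3, 7, 10, 5, 12, 13, 27, 15, 28, 16, 23, 26, 18]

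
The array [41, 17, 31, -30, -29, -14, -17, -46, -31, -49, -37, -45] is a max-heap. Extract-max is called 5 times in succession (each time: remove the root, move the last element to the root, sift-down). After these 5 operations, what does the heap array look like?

[-29, -30, -31, -46, -37, -45, -49]

extract-max #1 returns 41:
  remove root 41; move last element -45 to root → [-45, 17, 31, -30, -29, -14, -17, -46, -31, -49, -37]
  -45 vs larger child 31 at index 2, swap → [31, 17, -45, -30, -29, -14, -17, -46, -31, -49, -37]
  -45 vs larger child -14 at index 5, swap → [31, 17, -14, -30, -29, -45, -17, -46, -31, -49, -37]
extract-max #2 returns 31:
  remove root 31; move last element -37 to root → [-37, 17, -14, -30, -29, -45, -17, -46, -31, -49]
  -37 vs larger child 17 at index 1, swap → [17, -37, -14, -30, -29, -45, -17, -46, -31, -49]
  -37 vs larger child -29 at index 4, swap → [17, -29, -14, -30, -37, -45, -17, -46, -31, -49]
extract-max #3 returns 17:
  remove root 17; move last element -49 to root → [-49, -29, -14, -30, -37, -45, -17, -46, -31]
  -49 vs larger child -14 at index 2, swap → [-14, -29, -49, -30, -37, -45, -17, -46, -31]
  -49 vs larger child -17 at index 6, swap → [-14, -29, -17, -30, -37, -45, -49, -46, -31]
extract-max #4 returns -14:
  remove root -14; move last element -31 to root → [-31, -29, -17, -30, -37, -45, -49, -46]
  -31 vs larger child -17 at index 2, swap → [-17, -29, -31, -30, -37, -45, -49, -46]
extract-max #5 returns -17:
  remove root -17; move last element -46 to root → [-46, -29, -31, -30, -37, -45, -49]
  -46 vs larger child -29 at index 1, swap → [-29, -46, -31, -30, -37, -45, -49]
  -46 vs larger child -30 at index 3, swap → [-29, -30, -31, -46, -37, -45, -49]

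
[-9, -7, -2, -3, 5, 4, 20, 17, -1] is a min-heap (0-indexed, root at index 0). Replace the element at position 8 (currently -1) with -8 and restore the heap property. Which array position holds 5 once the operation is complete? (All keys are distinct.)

set index 8 from -1 to -8 → [-9, -7, -2, -3, 5, 4, 20, 17, -8]
-8 < parent -3 at index 3, swap → [-9, -7, -2, -8, 5, 4, 20, 17, -3]
-8 < parent -7 at index 1, swap → [-9, -8, -2, -7, 5, 4, 20, 17, -3]
resulting array: [-9, -8, -2, -7, 5, 4, 20, 17, -3]

4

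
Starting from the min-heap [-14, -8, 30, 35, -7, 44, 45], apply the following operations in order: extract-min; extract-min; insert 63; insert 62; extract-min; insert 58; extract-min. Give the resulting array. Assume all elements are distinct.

[35, 44, 58, 62, 45, 63]

extract-min → returns -14:
  remove root -14; move last element 45 to root → [45, -8, 30, 35, -7, 44]
  45 vs smaller child -8 at index 1, swap → [-8, 45, 30, 35, -7, 44]
  45 vs smaller child -7 at index 4, swap → [-8, -7, 30, 35, 45, 44]
extract-min → returns -8:
  remove root -8; move last element 44 to root → [44, -7, 30, 35, 45]
  44 vs smaller child -7 at index 1, swap → [-7, 44, 30, 35, 45]
  44 vs smaller child 35 at index 3, swap → [-7, 35, 30, 44, 45]
insert 63:
  append 63 at index 5 → [-7, 35, 30, 44, 45, 63] (no swap needed)
insert 62:
  append 62 at index 6 → [-7, 35, 30, 44, 45, 63, 62] (no swap needed)
extract-min → returns -7:
  remove root -7; move last element 62 to root → [62, 35, 30, 44, 45, 63]
  62 vs smaller child 30 at index 2, swap → [30, 35, 62, 44, 45, 63]
insert 58:
  append 58 at index 6 → [30, 35, 62, 44, 45, 63, 58]
  58 < parent 62 at index 2, swap → [30, 35, 58, 44, 45, 63, 62]
extract-min → returns 30:
  remove root 30; move last element 62 to root → [62, 35, 58, 44, 45, 63]
  62 vs smaller child 35 at index 1, swap → [35, 62, 58, 44, 45, 63]
  62 vs smaller child 44 at index 3, swap → [35, 44, 58, 62, 45, 63]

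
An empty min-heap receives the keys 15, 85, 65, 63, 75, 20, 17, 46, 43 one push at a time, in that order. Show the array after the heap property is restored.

[15, 43, 17, 46, 75, 65, 20, 85, 63]

Insert 15:
  append 15 at index 0 → [15] (no swap needed)
Insert 85:
  append 85 at index 1 → [15, 85] (no swap needed)
Insert 65:
  append 65 at index 2 → [15, 85, 65] (no swap needed)
Insert 63:
  append 63 at index 3 → [15, 85, 65, 63]
  63 < parent 85 at index 1, swap → [15, 63, 65, 85]
Insert 75:
  append 75 at index 4 → [15, 63, 65, 85, 75] (no swap needed)
Insert 20:
  append 20 at index 5 → [15, 63, 65, 85, 75, 20]
  20 < parent 65 at index 2, swap → [15, 63, 20, 85, 75, 65]
Insert 17:
  append 17 at index 6 → [15, 63, 20, 85, 75, 65, 17]
  17 < parent 20 at index 2, swap → [15, 63, 17, 85, 75, 65, 20]
Insert 46:
  append 46 at index 7 → [15, 63, 17, 85, 75, 65, 20, 46]
  46 < parent 85 at index 3, swap → [15, 63, 17, 46, 75, 65, 20, 85]
  46 < parent 63 at index 1, swap → [15, 46, 17, 63, 75, 65, 20, 85]
Insert 43:
  append 43 at index 8 → [15, 46, 17, 63, 75, 65, 20, 85, 43]
  43 < parent 63 at index 3, swap → [15, 46, 17, 43, 75, 65, 20, 85, 63]
  43 < parent 46 at index 1, swap → [15, 43, 17, 46, 75, 65, 20, 85, 63]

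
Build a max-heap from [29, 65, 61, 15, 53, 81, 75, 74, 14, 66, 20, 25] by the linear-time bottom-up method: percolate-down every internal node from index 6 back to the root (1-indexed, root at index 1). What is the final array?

[81, 74, 75, 65, 66, 61, 29, 15, 14, 53, 20, 25]

sift down from index 6: already satisfies heap property
sift down from index 5:
  53 vs larger child 66 at index 10, swap → [29, 65, 61, 15, 66, 81, 75, 74, 14, 53, 20, 25]
sift down from index 4:
  15 vs larger child 74 at index 8, swap → [29, 65, 61, 74, 66, 81, 75, 15, 14, 53, 20, 25]
sift down from index 3:
  61 vs larger child 81 at index 6, swap → [29, 65, 81, 74, 66, 61, 75, 15, 14, 53, 20, 25]
sift down from index 2:
  65 vs larger child 74 at index 4, swap → [29, 74, 81, 65, 66, 61, 75, 15, 14, 53, 20, 25]
sift down from index 1:
  29 vs larger child 81 at index 3, swap → [81, 74, 29, 65, 66, 61, 75, 15, 14, 53, 20, 25]
  29 vs larger child 75 at index 7, swap → [81, 74, 75, 65, 66, 61, 29, 15, 14, 53, 20, 25]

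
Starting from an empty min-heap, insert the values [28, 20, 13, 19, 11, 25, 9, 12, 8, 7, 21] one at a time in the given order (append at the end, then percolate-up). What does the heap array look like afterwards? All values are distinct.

[7, 8, 11, 12, 9, 25, 20, 28, 13, 19, 21]

Insert 28:
  append 28 at index 0 → [28] (no swap needed)
Insert 20:
  append 20 at index 1 → [28, 20]
  20 < parent 28 at index 0, swap → [20, 28]
Insert 13:
  append 13 at index 2 → [20, 28, 13]
  13 < parent 20 at index 0, swap → [13, 28, 20]
Insert 19:
  append 19 at index 3 → [13, 28, 20, 19]
  19 < parent 28 at index 1, swap → [13, 19, 20, 28]
Insert 11:
  append 11 at index 4 → [13, 19, 20, 28, 11]
  11 < parent 19 at index 1, swap → [13, 11, 20, 28, 19]
  11 < parent 13 at index 0, swap → [11, 13, 20, 28, 19]
Insert 25:
  append 25 at index 5 → [11, 13, 20, 28, 19, 25] (no swap needed)
Insert 9:
  append 9 at index 6 → [11, 13, 20, 28, 19, 25, 9]
  9 < parent 20 at index 2, swap → [11, 13, 9, 28, 19, 25, 20]
  9 < parent 11 at index 0, swap → [9, 13, 11, 28, 19, 25, 20]
Insert 12:
  append 12 at index 7 → [9, 13, 11, 28, 19, 25, 20, 12]
  12 < parent 28 at index 3, swap → [9, 13, 11, 12, 19, 25, 20, 28]
  12 < parent 13 at index 1, swap → [9, 12, 11, 13, 19, 25, 20, 28]
Insert 8:
  append 8 at index 8 → [9, 12, 11, 13, 19, 25, 20, 28, 8]
  8 < parent 13 at index 3, swap → [9, 12, 11, 8, 19, 25, 20, 28, 13]
  8 < parent 12 at index 1, swap → [9, 8, 11, 12, 19, 25, 20, 28, 13]
  8 < parent 9 at index 0, swap → [8, 9, 11, 12, 19, 25, 20, 28, 13]
Insert 7:
  append 7 at index 9 → [8, 9, 11, 12, 19, 25, 20, 28, 13, 7]
  7 < parent 19 at index 4, swap → [8, 9, 11, 12, 7, 25, 20, 28, 13, 19]
  7 < parent 9 at index 1, swap → [8, 7, 11, 12, 9, 25, 20, 28, 13, 19]
  7 < parent 8 at index 0, swap → [7, 8, 11, 12, 9, 25, 20, 28, 13, 19]
Insert 21:
  append 21 at index 10 → [7, 8, 11, 12, 9, 25, 20, 28, 13, 19, 21] (no swap needed)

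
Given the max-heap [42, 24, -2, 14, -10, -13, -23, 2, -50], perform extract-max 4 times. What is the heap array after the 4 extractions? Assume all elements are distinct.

extract-max #1 returns 42:
  remove root 42; move last element -50 to root → [-50, 24, -2, 14, -10, -13, -23, 2]
  -50 vs larger child 24 at index 1, swap → [24, -50, -2, 14, -10, -13, -23, 2]
  -50 vs larger child 14 at index 3, swap → [24, 14, -2, -50, -10, -13, -23, 2]
  -50 vs only child 2 at index 7, swap → [24, 14, -2, 2, -10, -13, -23, -50]
extract-max #2 returns 24:
  remove root 24; move last element -50 to root → [-50, 14, -2, 2, -10, -13, -23]
  -50 vs larger child 14 at index 1, swap → [14, -50, -2, 2, -10, -13, -23]
  -50 vs larger child 2 at index 3, swap → [14, 2, -2, -50, -10, -13, -23]
extract-max #3 returns 14:
  remove root 14; move last element -23 to root → [-23, 2, -2, -50, -10, -13]
  -23 vs larger child 2 at index 1, swap → [2, -23, -2, -50, -10, -13]
  -23 vs larger child -10 at index 4, swap → [2, -10, -2, -50, -23, -13]
extract-max #4 returns 2:
  remove root 2; move last element -13 to root → [-13, -10, -2, -50, -23]
  -13 vs larger child -2 at index 2, swap → [-2, -10, -13, -50, -23]

[-2, -10, -13, -50, -23]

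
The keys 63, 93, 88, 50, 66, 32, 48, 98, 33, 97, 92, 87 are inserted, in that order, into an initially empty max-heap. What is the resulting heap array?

[98, 97, 88, 66, 93, 87, 48, 50, 33, 63, 92, 32]

Insert 63:
  append 63 at index 0 → [63] (no swap needed)
Insert 93:
  append 93 at index 1 → [63, 93]
  93 > parent 63 at index 0, swap → [93, 63]
Insert 88:
  append 88 at index 2 → [93, 63, 88] (no swap needed)
Insert 50:
  append 50 at index 3 → [93, 63, 88, 50] (no swap needed)
Insert 66:
  append 66 at index 4 → [93, 63, 88, 50, 66]
  66 > parent 63 at index 1, swap → [93, 66, 88, 50, 63]
Insert 32:
  append 32 at index 5 → [93, 66, 88, 50, 63, 32] (no swap needed)
Insert 48:
  append 48 at index 6 → [93, 66, 88, 50, 63, 32, 48] (no swap needed)
Insert 98:
  append 98 at index 7 → [93, 66, 88, 50, 63, 32, 48, 98]
  98 > parent 50 at index 3, swap → [93, 66, 88, 98, 63, 32, 48, 50]
  98 > parent 66 at index 1, swap → [93, 98, 88, 66, 63, 32, 48, 50]
  98 > parent 93 at index 0, swap → [98, 93, 88, 66, 63, 32, 48, 50]
Insert 33:
  append 33 at index 8 → [98, 93, 88, 66, 63, 32, 48, 50, 33] (no swap needed)
Insert 97:
  append 97 at index 9 → [98, 93, 88, 66, 63, 32, 48, 50, 33, 97]
  97 > parent 63 at index 4, swap → [98, 93, 88, 66, 97, 32, 48, 50, 33, 63]
  97 > parent 93 at index 1, swap → [98, 97, 88, 66, 93, 32, 48, 50, 33, 63]
Insert 92:
  append 92 at index 10 → [98, 97, 88, 66, 93, 32, 48, 50, 33, 63, 92] (no swap needed)
Insert 87:
  append 87 at index 11 → [98, 97, 88, 66, 93, 32, 48, 50, 33, 63, 92, 87]
  87 > parent 32 at index 5, swap → [98, 97, 88, 66, 93, 87, 48, 50, 33, 63, 92, 32]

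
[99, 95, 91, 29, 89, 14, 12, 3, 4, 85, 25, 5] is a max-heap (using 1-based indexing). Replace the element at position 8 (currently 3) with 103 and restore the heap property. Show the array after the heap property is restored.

[103, 99, 91, 95, 89, 14, 12, 29, 4, 85, 25, 5]

set index 8 from 3 to 103 → [99, 95, 91, 29, 89, 14, 12, 103, 4, 85, 25, 5]
103 > parent 29 at index 4, swap → [99, 95, 91, 103, 89, 14, 12, 29, 4, 85, 25, 5]
103 > parent 95 at index 2, swap → [99, 103, 91, 95, 89, 14, 12, 29, 4, 85, 25, 5]
103 > parent 99 at index 1, swap → [103, 99, 91, 95, 89, 14, 12, 29, 4, 85, 25, 5]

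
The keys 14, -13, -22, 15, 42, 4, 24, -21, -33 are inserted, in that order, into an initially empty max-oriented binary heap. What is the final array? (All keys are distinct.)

Insert 14:
  append 14 at index 0 → [14] (no swap needed)
Insert -13:
  append -13 at index 1 → [14, -13] (no swap needed)
Insert -22:
  append -22 at index 2 → [14, -13, -22] (no swap needed)
Insert 15:
  append 15 at index 3 → [14, -13, -22, 15]
  15 > parent -13 at index 1, swap → [14, 15, -22, -13]
  15 > parent 14 at index 0, swap → [15, 14, -22, -13]
Insert 42:
  append 42 at index 4 → [15, 14, -22, -13, 42]
  42 > parent 14 at index 1, swap → [15, 42, -22, -13, 14]
  42 > parent 15 at index 0, swap → [42, 15, -22, -13, 14]
Insert 4:
  append 4 at index 5 → [42, 15, -22, -13, 14, 4]
  4 > parent -22 at index 2, swap → [42, 15, 4, -13, 14, -22]
Insert 24:
  append 24 at index 6 → [42, 15, 4, -13, 14, -22, 24]
  24 > parent 4 at index 2, swap → [42, 15, 24, -13, 14, -22, 4]
Insert -21:
  append -21 at index 7 → [42, 15, 24, -13, 14, -22, 4, -21] (no swap needed)
Insert -33:
  append -33 at index 8 → [42, 15, 24, -13, 14, -22, 4, -21, -33] (no swap needed)

[42, 15, 24, -13, 14, -22, 4, -21, -33]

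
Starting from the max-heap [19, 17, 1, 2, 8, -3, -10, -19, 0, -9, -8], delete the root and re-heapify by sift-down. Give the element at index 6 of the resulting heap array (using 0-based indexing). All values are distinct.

-10

remove root 19; move last element -8 to root → [-8, 17, 1, 2, 8, -3, -10, -19, 0, -9]
-8 vs larger child 17 at index 1, swap → [17, -8, 1, 2, 8, -3, -10, -19, 0, -9]
-8 vs larger child 8 at index 4, swap → [17, 8, 1, 2, -8, -3, -10, -19, 0, -9]
resulting array: [17, 8, 1, 2, -8, -3, -10, -19, 0, -9]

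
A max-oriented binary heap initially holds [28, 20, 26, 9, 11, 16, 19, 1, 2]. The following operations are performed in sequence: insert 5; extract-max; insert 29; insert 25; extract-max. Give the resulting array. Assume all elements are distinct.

insert 5:
  append 5 at index 9 → [28, 20, 26, 9, 11, 16, 19, 1, 2, 5] (no swap needed)
extract-max → returns 28:
  remove root 28; move last element 5 to root → [5, 20, 26, 9, 11, 16, 19, 1, 2]
  5 vs larger child 26 at index 2, swap → [26, 20, 5, 9, 11, 16, 19, 1, 2]
  5 vs larger child 19 at index 6, swap → [26, 20, 19, 9, 11, 16, 5, 1, 2]
insert 29:
  append 29 at index 9 → [26, 20, 19, 9, 11, 16, 5, 1, 2, 29]
  29 > parent 11 at index 4, swap → [26, 20, 19, 9, 29, 16, 5, 1, 2, 11]
  29 > parent 20 at index 1, swap → [26, 29, 19, 9, 20, 16, 5, 1, 2, 11]
  29 > parent 26 at index 0, swap → [29, 26, 19, 9, 20, 16, 5, 1, 2, 11]
insert 25:
  append 25 at index 10 → [29, 26, 19, 9, 20, 16, 5, 1, 2, 11, 25]
  25 > parent 20 at index 4, swap → [29, 26, 19, 9, 25, 16, 5, 1, 2, 11, 20]
extract-max → returns 29:
  remove root 29; move last element 20 to root → [20, 26, 19, 9, 25, 16, 5, 1, 2, 11]
  20 vs larger child 26 at index 1, swap → [26, 20, 19, 9, 25, 16, 5, 1, 2, 11]
  20 vs larger child 25 at index 4, swap → [26, 25, 19, 9, 20, 16, 5, 1, 2, 11]

[26, 25, 19, 9, 20, 16, 5, 1, 2, 11]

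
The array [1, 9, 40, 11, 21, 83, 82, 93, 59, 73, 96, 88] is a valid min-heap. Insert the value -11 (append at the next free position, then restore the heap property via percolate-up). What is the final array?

[-11, 9, 1, 11, 21, 40, 82, 93, 59, 73, 96, 88, 83]

append -11 at index 12 → [1, 9, 40, 11, 21, 83, 82, 93, 59, 73, 96, 88, -11]
-11 < parent 83 at index 5, swap → [1, 9, 40, 11, 21, -11, 82, 93, 59, 73, 96, 88, 83]
-11 < parent 40 at index 2, swap → [1, 9, -11, 11, 21, 40, 82, 93, 59, 73, 96, 88, 83]
-11 < parent 1 at index 0, swap → [-11, 9, 1, 11, 21, 40, 82, 93, 59, 73, 96, 88, 83]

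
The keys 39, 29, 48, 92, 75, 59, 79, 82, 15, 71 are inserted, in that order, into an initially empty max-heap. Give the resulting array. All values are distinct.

[92, 82, 79, 75, 71, 39, 59, 29, 15, 48]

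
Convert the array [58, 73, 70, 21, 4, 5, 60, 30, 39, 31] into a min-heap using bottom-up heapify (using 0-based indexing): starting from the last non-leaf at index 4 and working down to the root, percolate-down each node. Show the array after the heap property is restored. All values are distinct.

sift down from index 4: already satisfies heap property
sift down from index 3: already satisfies heap property
sift down from index 2:
  70 vs smaller child 5 at index 5, swap → [58, 73, 5, 21, 4, 70, 60, 30, 39, 31]
sift down from index 1:
  73 vs smaller child 4 at index 4, swap → [58, 4, 5, 21, 73, 70, 60, 30, 39, 31]
  73 vs only child 31 at index 9, swap → [58, 4, 5, 21, 31, 70, 60, 30, 39, 73]
sift down from index 0:
  58 vs smaller child 4 at index 1, swap → [4, 58, 5, 21, 31, 70, 60, 30, 39, 73]
  58 vs smaller child 21 at index 3, swap → [4, 21, 5, 58, 31, 70, 60, 30, 39, 73]
  58 vs smaller child 30 at index 7, swap → [4, 21, 5, 30, 31, 70, 60, 58, 39, 73]

[4, 21, 5, 30, 31, 70, 60, 58, 39, 73]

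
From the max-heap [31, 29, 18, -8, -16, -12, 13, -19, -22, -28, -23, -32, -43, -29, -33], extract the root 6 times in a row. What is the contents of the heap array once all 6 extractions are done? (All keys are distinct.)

[-16, -19, -29, -22, -23, -32, -43, -33, -28]

extract-max #1 returns 31:
  remove root 31; move last element -33 to root → [-33, 29, 18, -8, -16, -12, 13, -19, -22, -28, -23, -32, -43, -29]
  -33 vs larger child 29 at index 1, swap → [29, -33, 18, -8, -16, -12, 13, -19, -22, -28, -23, -32, -43, -29]
  -33 vs larger child -8 at index 3, swap → [29, -8, 18, -33, -16, -12, 13, -19, -22, -28, -23, -32, -43, -29]
  -33 vs larger child -19 at index 7, swap → [29, -8, 18, -19, -16, -12, 13, -33, -22, -28, -23, -32, -43, -29]
extract-max #2 returns 29:
  remove root 29; move last element -29 to root → [-29, -8, 18, -19, -16, -12, 13, -33, -22, -28, -23, -32, -43]
  -29 vs larger child 18 at index 2, swap → [18, -8, -29, -19, -16, -12, 13, -33, -22, -28, -23, -32, -43]
  -29 vs larger child 13 at index 6, swap → [18, -8, 13, -19, -16, -12, -29, -33, -22, -28, -23, -32, -43]
extract-max #3 returns 18:
  remove root 18; move last element -43 to root → [-43, -8, 13, -19, -16, -12, -29, -33, -22, -28, -23, -32]
  -43 vs larger child 13 at index 2, swap → [13, -8, -43, -19, -16, -12, -29, -33, -22, -28, -23, -32]
  -43 vs larger child -12 at index 5, swap → [13, -8, -12, -19, -16, -43, -29, -33, -22, -28, -23, -32]
  -43 vs only child -32 at index 11, swap → [13, -8, -12, -19, -16, -32, -29, -33, -22, -28, -23, -43]
extract-max #4 returns 13:
  remove root 13; move last element -43 to root → [-43, -8, -12, -19, -16, -32, -29, -33, -22, -28, -23]
  -43 vs larger child -8 at index 1, swap → [-8, -43, -12, -19, -16, -32, -29, -33, -22, -28, -23]
  -43 vs larger child -16 at index 4, swap → [-8, -16, -12, -19, -43, -32, -29, -33, -22, -28, -23]
  -43 vs larger child -23 at index 10, swap → [-8, -16, -12, -19, -23, -32, -29, -33, -22, -28, -43]
extract-max #5 returns -8:
  remove root -8; move last element -43 to root → [-43, -16, -12, -19, -23, -32, -29, -33, -22, -28]
  -43 vs larger child -12 at index 2, swap → [-12, -16, -43, -19, -23, -32, -29, -33, -22, -28]
  -43 vs larger child -29 at index 6, swap → [-12, -16, -29, -19, -23, -32, -43, -33, -22, -28]
extract-max #6 returns -12:
  remove root -12; move last element -28 to root → [-28, -16, -29, -19, -23, -32, -43, -33, -22]
  -28 vs larger child -16 at index 1, swap → [-16, -28, -29, -19, -23, -32, -43, -33, -22]
  -28 vs larger child -19 at index 3, swap → [-16, -19, -29, -28, -23, -32, -43, -33, -22]
  -28 vs larger child -22 at index 8, swap → [-16, -19, -29, -22, -23, -32, -43, -33, -28]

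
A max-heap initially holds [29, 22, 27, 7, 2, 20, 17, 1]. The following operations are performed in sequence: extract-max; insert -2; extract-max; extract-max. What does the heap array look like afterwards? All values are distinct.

extract-max → returns 29:
  remove root 29; move last element 1 to root → [1, 22, 27, 7, 2, 20, 17]
  1 vs larger child 27 at index 2, swap → [27, 22, 1, 7, 2, 20, 17]
  1 vs larger child 20 at index 5, swap → [27, 22, 20, 7, 2, 1, 17]
insert -2:
  append -2 at index 7 → [27, 22, 20, 7, 2, 1, 17, -2] (no swap needed)
extract-max → returns 27:
  remove root 27; move last element -2 to root → [-2, 22, 20, 7, 2, 1, 17]
  -2 vs larger child 22 at index 1, swap → [22, -2, 20, 7, 2, 1, 17]
  -2 vs larger child 7 at index 3, swap → [22, 7, 20, -2, 2, 1, 17]
extract-max → returns 22:
  remove root 22; move last element 17 to root → [17, 7, 20, -2, 2, 1]
  17 vs larger child 20 at index 2, swap → [20, 7, 17, -2, 2, 1]

[20, 7, 17, -2, 2, 1]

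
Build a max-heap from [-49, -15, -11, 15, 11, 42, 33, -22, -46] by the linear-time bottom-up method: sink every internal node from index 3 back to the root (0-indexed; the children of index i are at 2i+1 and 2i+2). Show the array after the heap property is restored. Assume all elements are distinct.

sift down from index 3: already satisfies heap property
sift down from index 2:
  -11 vs larger child 42 at index 5, swap → [-49, -15, 42, 15, 11, -11, 33, -22, -46]
sift down from index 1:
  -15 vs larger child 15 at index 3, swap → [-49, 15, 42, -15, 11, -11, 33, -22, -46]
sift down from index 0:
  -49 vs larger child 42 at index 2, swap → [42, 15, -49, -15, 11, -11, 33, -22, -46]
  -49 vs larger child 33 at index 6, swap → [42, 15, 33, -15, 11, -11, -49, -22, -46]

[42, 15, 33, -15, 11, -11, -49, -22, -46]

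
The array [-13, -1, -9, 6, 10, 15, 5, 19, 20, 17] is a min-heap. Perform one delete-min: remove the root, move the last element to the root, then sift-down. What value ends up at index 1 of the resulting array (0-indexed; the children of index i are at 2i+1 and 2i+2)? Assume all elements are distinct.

remove root -13; move last element 17 to root → [17, -1, -9, 6, 10, 15, 5, 19, 20]
17 vs smaller child -9 at index 2, swap → [-9, -1, 17, 6, 10, 15, 5, 19, 20]
17 vs smaller child 5 at index 6, swap → [-9, -1, 5, 6, 10, 15, 17, 19, 20]
resulting array: [-9, -1, 5, 6, 10, 15, 17, 19, 20]

-1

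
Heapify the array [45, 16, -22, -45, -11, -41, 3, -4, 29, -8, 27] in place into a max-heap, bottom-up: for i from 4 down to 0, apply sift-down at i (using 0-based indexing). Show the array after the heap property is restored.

[45, 29, 3, 16, 27, -41, -22, -4, -45, -8, -11]

sift down from index 4:
  -11 vs larger child 27 at index 10, swap → [45, 16, -22, -45, 27, -41, 3, -4, 29, -8, -11]
sift down from index 3:
  -45 vs larger child 29 at index 8, swap → [45, 16, -22, 29, 27, -41, 3, -4, -45, -8, -11]
sift down from index 2:
  -22 vs larger child 3 at index 6, swap → [45, 16, 3, 29, 27, -41, -22, -4, -45, -8, -11]
sift down from index 1:
  16 vs larger child 29 at index 3, swap → [45, 29, 3, 16, 27, -41, -22, -4, -45, -8, -11]
sift down from index 0: already satisfies heap property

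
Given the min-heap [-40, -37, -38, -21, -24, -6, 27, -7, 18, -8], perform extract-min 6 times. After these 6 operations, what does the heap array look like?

[-7, 18, -6, 27]

extract-min #1 returns -40:
  remove root -40; move last element -8 to root → [-8, -37, -38, -21, -24, -6, 27, -7, 18]
  -8 vs smaller child -38 at index 2, swap → [-38, -37, -8, -21, -24, -6, 27, -7, 18]
extract-min #2 returns -38:
  remove root -38; move last element 18 to root → [18, -37, -8, -21, -24, -6, 27, -7]
  18 vs smaller child -37 at index 1, swap → [-37, 18, -8, -21, -24, -6, 27, -7]
  18 vs smaller child -24 at index 4, swap → [-37, -24, -8, -21, 18, -6, 27, -7]
extract-min #3 returns -37:
  remove root -37; move last element -7 to root → [-7, -24, -8, -21, 18, -6, 27]
  -7 vs smaller child -24 at index 1, swap → [-24, -7, -8, -21, 18, -6, 27]
  -7 vs smaller child -21 at index 3, swap → [-24, -21, -8, -7, 18, -6, 27]
extract-min #4 returns -24:
  remove root -24; move last element 27 to root → [27, -21, -8, -7, 18, -6]
  27 vs smaller child -21 at index 1, swap → [-21, 27, -8, -7, 18, -6]
  27 vs smaller child -7 at index 3, swap → [-21, -7, -8, 27, 18, -6]
extract-min #5 returns -21:
  remove root -21; move last element -6 to root → [-6, -7, -8, 27, 18]
  -6 vs smaller child -8 at index 2, swap → [-8, -7, -6, 27, 18]
extract-min #6 returns -8:
  remove root -8; move last element 18 to root → [18, -7, -6, 27]
  18 vs smaller child -7 at index 1, swap → [-7, 18, -6, 27]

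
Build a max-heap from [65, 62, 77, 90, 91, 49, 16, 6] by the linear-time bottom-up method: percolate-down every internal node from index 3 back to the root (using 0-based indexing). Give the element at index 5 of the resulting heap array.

sift down from index 3: already satisfies heap property
sift down from index 2: already satisfies heap property
sift down from index 1:
  62 vs larger child 91 at index 4, swap → [65, 91, 77, 90, 62, 49, 16, 6]
sift down from index 0:
  65 vs larger child 91 at index 1, swap → [91, 65, 77, 90, 62, 49, 16, 6]
  65 vs larger child 90 at index 3, swap → [91, 90, 77, 65, 62, 49, 16, 6]
resulting array: [91, 90, 77, 65, 62, 49, 16, 6]

49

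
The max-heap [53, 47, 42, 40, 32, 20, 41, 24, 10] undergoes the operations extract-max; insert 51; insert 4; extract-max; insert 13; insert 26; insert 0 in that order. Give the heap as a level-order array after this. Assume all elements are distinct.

[47, 40, 42, 24, 32, 20, 41, 10, 4, 13, 26, 0]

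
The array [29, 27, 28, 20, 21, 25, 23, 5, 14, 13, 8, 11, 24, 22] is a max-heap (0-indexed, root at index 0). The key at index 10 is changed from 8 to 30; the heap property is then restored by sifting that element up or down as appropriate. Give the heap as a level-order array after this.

[30, 29, 28, 20, 27, 25, 23, 5, 14, 13, 21, 11, 24, 22]

set index 10 from 8 to 30 → [29, 27, 28, 20, 21, 25, 23, 5, 14, 13, 30, 11, 24, 22]
30 > parent 21 at index 4, swap → [29, 27, 28, 20, 30, 25, 23, 5, 14, 13, 21, 11, 24, 22]
30 > parent 27 at index 1, swap → [29, 30, 28, 20, 27, 25, 23, 5, 14, 13, 21, 11, 24, 22]
30 > parent 29 at index 0, swap → [30, 29, 28, 20, 27, 25, 23, 5, 14, 13, 21, 11, 24, 22]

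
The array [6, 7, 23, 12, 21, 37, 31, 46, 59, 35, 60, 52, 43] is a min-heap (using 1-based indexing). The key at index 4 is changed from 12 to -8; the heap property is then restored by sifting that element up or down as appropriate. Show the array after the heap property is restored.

[-8, 6, 23, 7, 21, 37, 31, 46, 59, 35, 60, 52, 43]

set index 4 from 12 to -8 → [6, 7, 23, -8, 21, 37, 31, 46, 59, 35, 60, 52, 43]
-8 < parent 7 at index 2, swap → [6, -8, 23, 7, 21, 37, 31, 46, 59, 35, 60, 52, 43]
-8 < parent 6 at index 1, swap → [-8, 6, 23, 7, 21, 37, 31, 46, 59, 35, 60, 52, 43]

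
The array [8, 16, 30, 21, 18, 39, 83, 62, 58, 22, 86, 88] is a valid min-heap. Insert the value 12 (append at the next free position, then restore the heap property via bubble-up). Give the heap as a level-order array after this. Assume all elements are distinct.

append 12 at index 12 → [8, 16, 30, 21, 18, 39, 83, 62, 58, 22, 86, 88, 12]
12 < parent 39 at index 5, swap → [8, 16, 30, 21, 18, 12, 83, 62, 58, 22, 86, 88, 39]
12 < parent 30 at index 2, swap → [8, 16, 12, 21, 18, 30, 83, 62, 58, 22, 86, 88, 39]

[8, 16, 12, 21, 18, 30, 83, 62, 58, 22, 86, 88, 39]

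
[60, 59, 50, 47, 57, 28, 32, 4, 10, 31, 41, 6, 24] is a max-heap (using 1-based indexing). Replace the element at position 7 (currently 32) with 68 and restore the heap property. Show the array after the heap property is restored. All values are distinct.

[68, 59, 60, 47, 57, 28, 50, 4, 10, 31, 41, 6, 24]

set index 7 from 32 to 68 → [60, 59, 50, 47, 57, 28, 68, 4, 10, 31, 41, 6, 24]
68 > parent 50 at index 3, swap → [60, 59, 68, 47, 57, 28, 50, 4, 10, 31, 41, 6, 24]
68 > parent 60 at index 1, swap → [68, 59, 60, 47, 57, 28, 50, 4, 10, 31, 41, 6, 24]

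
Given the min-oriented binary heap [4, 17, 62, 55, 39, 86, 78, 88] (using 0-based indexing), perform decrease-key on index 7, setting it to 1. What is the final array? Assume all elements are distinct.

[1, 4, 62, 17, 39, 86, 78, 55]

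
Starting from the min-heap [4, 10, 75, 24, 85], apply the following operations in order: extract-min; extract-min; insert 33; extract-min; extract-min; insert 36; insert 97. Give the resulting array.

extract-min → returns 4:
  remove root 4; move last element 85 to root → [85, 10, 75, 24]
  85 vs smaller child 10 at index 1, swap → [10, 85, 75, 24]
  85 vs only child 24 at index 3, swap → [10, 24, 75, 85]
extract-min → returns 10:
  remove root 10; move last element 85 to root → [85, 24, 75]
  85 vs smaller child 24 at index 1, swap → [24, 85, 75]
insert 33:
  append 33 at index 3 → [24, 85, 75, 33]
  33 < parent 85 at index 1, swap → [24, 33, 75, 85]
extract-min → returns 24:
  remove root 24; move last element 85 to root → [85, 33, 75]
  85 vs smaller child 33 at index 1, swap → [33, 85, 75]
extract-min → returns 33:
  remove root 33; move last element 75 to root → [75, 85] (no swap needed)
insert 36:
  append 36 at index 2 → [75, 85, 36]
  36 < parent 75 at index 0, swap → [36, 85, 75]
insert 97:
  append 97 at index 3 → [36, 85, 75, 97] (no swap needed)

[36, 85, 75, 97]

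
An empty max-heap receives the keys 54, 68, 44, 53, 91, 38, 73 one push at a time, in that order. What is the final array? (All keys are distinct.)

Insert 54:
  append 54 at index 0 → [54] (no swap needed)
Insert 68:
  append 68 at index 1 → [54, 68]
  68 > parent 54 at index 0, swap → [68, 54]
Insert 44:
  append 44 at index 2 → [68, 54, 44] (no swap needed)
Insert 53:
  append 53 at index 3 → [68, 54, 44, 53] (no swap needed)
Insert 91:
  append 91 at index 4 → [68, 54, 44, 53, 91]
  91 > parent 54 at index 1, swap → [68, 91, 44, 53, 54]
  91 > parent 68 at index 0, swap → [91, 68, 44, 53, 54]
Insert 38:
  append 38 at index 5 → [91, 68, 44, 53, 54, 38] (no swap needed)
Insert 73:
  append 73 at index 6 → [91, 68, 44, 53, 54, 38, 73]
  73 > parent 44 at index 2, swap → [91, 68, 73, 53, 54, 38, 44]

[91, 68, 73, 53, 54, 38, 44]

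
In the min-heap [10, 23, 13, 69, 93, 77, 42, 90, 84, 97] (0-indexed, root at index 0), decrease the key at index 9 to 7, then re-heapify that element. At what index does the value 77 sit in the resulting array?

set index 9 from 97 to 7 → [10, 23, 13, 69, 93, 77, 42, 90, 84, 7]
7 < parent 93 at index 4, swap → [10, 23, 13, 69, 7, 77, 42, 90, 84, 93]
7 < parent 23 at index 1, swap → [10, 7, 13, 69, 23, 77, 42, 90, 84, 93]
7 < parent 10 at index 0, swap → [7, 10, 13, 69, 23, 77, 42, 90, 84, 93]
resulting array: [7, 10, 13, 69, 23, 77, 42, 90, 84, 93]

5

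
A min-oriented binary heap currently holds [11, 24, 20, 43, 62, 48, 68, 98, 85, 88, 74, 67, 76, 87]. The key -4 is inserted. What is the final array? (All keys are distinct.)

[-4, 24, 11, 43, 62, 48, 20, 98, 85, 88, 74, 67, 76, 87, 68]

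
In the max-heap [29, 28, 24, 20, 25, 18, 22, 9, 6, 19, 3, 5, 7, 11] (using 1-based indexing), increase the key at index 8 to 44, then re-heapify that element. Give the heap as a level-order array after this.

[44, 29, 24, 28, 25, 18, 22, 20, 6, 19, 3, 5, 7, 11]

set index 8 from 9 to 44 → [29, 28, 24, 20, 25, 18, 22, 44, 6, 19, 3, 5, 7, 11]
44 > parent 20 at index 4, swap → [29, 28, 24, 44, 25, 18, 22, 20, 6, 19, 3, 5, 7, 11]
44 > parent 28 at index 2, swap → [29, 44, 24, 28, 25, 18, 22, 20, 6, 19, 3, 5, 7, 11]
44 > parent 29 at index 1, swap → [44, 29, 24, 28, 25, 18, 22, 20, 6, 19, 3, 5, 7, 11]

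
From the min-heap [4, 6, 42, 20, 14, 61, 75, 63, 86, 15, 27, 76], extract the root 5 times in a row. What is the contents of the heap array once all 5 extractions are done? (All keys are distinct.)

extract-min #1 returns 4:
  remove root 4; move last element 76 to root → [76, 6, 42, 20, 14, 61, 75, 63, 86, 15, 27]
  76 vs smaller child 6 at index 1, swap → [6, 76, 42, 20, 14, 61, 75, 63, 86, 15, 27]
  76 vs smaller child 14 at index 4, swap → [6, 14, 42, 20, 76, 61, 75, 63, 86, 15, 27]
  76 vs smaller child 15 at index 9, swap → [6, 14, 42, 20, 15, 61, 75, 63, 86, 76, 27]
extract-min #2 returns 6:
  remove root 6; move last element 27 to root → [27, 14, 42, 20, 15, 61, 75, 63, 86, 76]
  27 vs smaller child 14 at index 1, swap → [14, 27, 42, 20, 15, 61, 75, 63, 86, 76]
  27 vs smaller child 15 at index 4, swap → [14, 15, 42, 20, 27, 61, 75, 63, 86, 76]
extract-min #3 returns 14:
  remove root 14; move last element 76 to root → [76, 15, 42, 20, 27, 61, 75, 63, 86]
  76 vs smaller child 15 at index 1, swap → [15, 76, 42, 20, 27, 61, 75, 63, 86]
  76 vs smaller child 20 at index 3, swap → [15, 20, 42, 76, 27, 61, 75, 63, 86]
  76 vs smaller child 63 at index 7, swap → [15, 20, 42, 63, 27, 61, 75, 76, 86]
extract-min #4 returns 15:
  remove root 15; move last element 86 to root → [86, 20, 42, 63, 27, 61, 75, 76]
  86 vs smaller child 20 at index 1, swap → [20, 86, 42, 63, 27, 61, 75, 76]
  86 vs smaller child 27 at index 4, swap → [20, 27, 42, 63, 86, 61, 75, 76]
extract-min #5 returns 20:
  remove root 20; move last element 76 to root → [76, 27, 42, 63, 86, 61, 75]
  76 vs smaller child 27 at index 1, swap → [27, 76, 42, 63, 86, 61, 75]
  76 vs smaller child 63 at index 3, swap → [27, 63, 42, 76, 86, 61, 75]

[27, 63, 42, 76, 86, 61, 75]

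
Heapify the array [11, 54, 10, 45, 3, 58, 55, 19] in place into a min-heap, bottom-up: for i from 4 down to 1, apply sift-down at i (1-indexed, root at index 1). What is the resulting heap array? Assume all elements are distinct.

[3, 11, 10, 19, 54, 58, 55, 45]

sift down from index 4:
  45 vs only child 19 at index 8, swap → [11, 54, 10, 19, 3, 58, 55, 45]
sift down from index 3: already satisfies heap property
sift down from index 2:
  54 vs smaller child 3 at index 5, swap → [11, 3, 10, 19, 54, 58, 55, 45]
sift down from index 1:
  11 vs smaller child 3 at index 2, swap → [3, 11, 10, 19, 54, 58, 55, 45]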